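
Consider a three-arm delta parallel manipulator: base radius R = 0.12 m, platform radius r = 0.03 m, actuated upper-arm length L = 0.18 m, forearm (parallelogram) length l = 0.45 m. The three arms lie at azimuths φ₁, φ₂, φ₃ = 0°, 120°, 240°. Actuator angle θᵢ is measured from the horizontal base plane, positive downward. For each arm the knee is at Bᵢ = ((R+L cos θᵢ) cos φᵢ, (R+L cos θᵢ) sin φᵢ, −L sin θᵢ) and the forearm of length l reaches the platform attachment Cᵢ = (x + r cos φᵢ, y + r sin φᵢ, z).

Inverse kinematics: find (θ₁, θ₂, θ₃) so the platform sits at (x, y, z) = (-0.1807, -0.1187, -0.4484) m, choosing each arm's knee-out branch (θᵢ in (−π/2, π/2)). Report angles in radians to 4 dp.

φ1=0.0° → target in arm frame (-0.1807, -0.1187)
  A=0.2707, B=-0.4484, C=(l²−L²−A²−y'²−z²)/(2L)=-0.3287
  √(A²+B²)=0.5238;  θ1 = -1.0277+2.2492 ≈ 1.2215
φ2=120.0° → target in arm frame (-0.0124, 0.2158)
  A cos θ + B sin θ = C:  0.1024·cos θ + -0.4484·sin θ = -0.2446
  θ2 = atan2(B,A) + arccos(C/0.4600) = 0.7853
φ3=240.0° → target in arm frame (0.1931, -0.0971)
  A cos θ + B sin θ = C:  -0.1031·cos θ + -0.4484·sin θ = -0.1418
  γ=atan2(-0.4484,-0.1031)=-1.7969;  ψ=arccos(-0.3081)=1.8840;  θ3=γ+ψ≈0.0871

θ₁ = 1.2215, θ₂ = 0.7853, θ₃ = 0.0871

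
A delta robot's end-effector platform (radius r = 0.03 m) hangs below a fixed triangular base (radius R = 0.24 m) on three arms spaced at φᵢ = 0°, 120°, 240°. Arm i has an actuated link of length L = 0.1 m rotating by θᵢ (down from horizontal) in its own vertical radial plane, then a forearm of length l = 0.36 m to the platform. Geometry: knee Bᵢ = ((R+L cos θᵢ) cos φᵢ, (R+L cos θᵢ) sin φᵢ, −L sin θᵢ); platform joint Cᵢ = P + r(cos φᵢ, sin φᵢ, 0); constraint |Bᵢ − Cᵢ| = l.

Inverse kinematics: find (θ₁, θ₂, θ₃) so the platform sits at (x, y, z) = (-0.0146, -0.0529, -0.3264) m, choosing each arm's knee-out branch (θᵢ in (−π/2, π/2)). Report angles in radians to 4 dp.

θ₁ = 1.1345, θ₂ = 1.3095, θ₃ = 0.6109

φ1=0.0° → target in arm frame (-0.0146, -0.0529)
  e−x'=0.2246;  (l²−L²−(e−x')²−y'²−z²)/2L = -0.2009
  θ1 = atan2(B,A) + arccos(C/0.3962) = 1.1345
φ2=120.0° → target in arm frame (-0.0385, 0.0391)
  A cos θ + B sin θ = C:  0.2485·cos θ + -0.3264·sin θ = -0.2511
  γ=atan2(-0.3264,0.2485)=-0.9201;  ψ=arccos(-0.6121)=2.2295;  θ2=γ+ψ≈1.3095
arm 3 (φ=240.0°): x'=0.0531, y'=0.0138
  A=0.1569, B=-0.3264, C=(l²−L²−A²−y'²−z²)/(2L)=-0.0587
  √(A²+B²)=0.3621;  θ3 = -1.1227+1.7336 ≈ 0.6109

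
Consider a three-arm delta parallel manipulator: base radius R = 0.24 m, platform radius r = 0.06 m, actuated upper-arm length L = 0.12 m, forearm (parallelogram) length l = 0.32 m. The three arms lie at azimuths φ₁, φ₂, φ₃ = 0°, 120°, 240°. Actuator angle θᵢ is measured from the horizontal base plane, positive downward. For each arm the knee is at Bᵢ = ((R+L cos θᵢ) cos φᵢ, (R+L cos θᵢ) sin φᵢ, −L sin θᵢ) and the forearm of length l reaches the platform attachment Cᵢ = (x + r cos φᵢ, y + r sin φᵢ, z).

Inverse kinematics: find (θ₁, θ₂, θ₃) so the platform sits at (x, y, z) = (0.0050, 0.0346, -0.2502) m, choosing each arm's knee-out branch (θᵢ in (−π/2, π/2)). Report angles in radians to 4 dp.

φ1=0.0° → target in arm frame (0.0050, 0.0346)
  e−x'=0.1750;  (l²−L²−(e−x')²−y'²−z²)/2L = -0.0268
  γ=atan2(-0.2502,0.1750)=-0.9604;  ψ=arccos(-0.0876)=1.6585;  θ1=γ+ψ≈0.6981
arm 2 (φ=120.0°): x'=0.0275, y'=-0.0216
  e−x'=0.1525;  (l²−L²−(e−x')²−y'²−z²)/2L = 0.0069
  θ2 = atan2(B,A) + arccos(C/0.2930) = 0.5238
rotate P by −φ3: (-0.0325, -0.0130, -0.2502)
  e−x'=0.2125;  (l²−L²−(e−x')²−y'²−z²)/2L = -0.0830
  √(A²+B²)=0.3282;  θ3 = -0.8668+1.8263 ≈ 0.9595

θ₁ = 0.6981, θ₂ = 0.5238, θ₃ = 0.9595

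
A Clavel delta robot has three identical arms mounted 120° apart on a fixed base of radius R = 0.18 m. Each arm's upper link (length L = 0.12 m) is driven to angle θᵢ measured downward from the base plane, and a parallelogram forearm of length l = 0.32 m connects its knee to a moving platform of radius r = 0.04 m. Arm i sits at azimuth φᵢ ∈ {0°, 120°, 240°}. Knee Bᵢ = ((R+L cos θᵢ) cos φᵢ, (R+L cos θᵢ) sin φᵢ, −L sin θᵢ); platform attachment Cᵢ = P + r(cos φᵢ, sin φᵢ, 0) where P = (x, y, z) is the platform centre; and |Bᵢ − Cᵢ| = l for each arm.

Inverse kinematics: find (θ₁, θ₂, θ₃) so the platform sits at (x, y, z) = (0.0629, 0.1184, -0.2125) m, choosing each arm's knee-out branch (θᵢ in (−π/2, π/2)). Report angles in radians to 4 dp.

φ1=0.0° → target in arm frame (0.0629, 0.1184)
  A cos θ + B sin θ = C:  0.0771·cos θ + -0.2125·sin θ = 0.0953
  γ=atan2(-0.2125,0.0771)=-1.2227;  ψ=arccos(0.4217)=1.1354;  θ1=γ+ψ≈-0.0873
rotate P by −φ2: (0.0711, -0.1137, -0.2125)
  A cos θ + B sin θ = C:  0.0689·cos θ + -0.2125·sin θ = 0.1049
  γ=atan2(-0.2125,0.0689)=-1.2572;  ψ=arccos(0.4695)=1.0820;  θ2=γ+ψ≈-0.1752
rotate P by −φ3: (-0.1340, -0.0047, -0.2125)
  A=0.2740, B=-0.2125, C=(l²−L²−A²−y'²−z²)/(2L)=-0.1344
  θ3 = atan2(B,A) + arccos(C/0.3467) = 1.3091

θ₁ = -0.0873, θ₂ = -0.1752, θ₃ = 1.3091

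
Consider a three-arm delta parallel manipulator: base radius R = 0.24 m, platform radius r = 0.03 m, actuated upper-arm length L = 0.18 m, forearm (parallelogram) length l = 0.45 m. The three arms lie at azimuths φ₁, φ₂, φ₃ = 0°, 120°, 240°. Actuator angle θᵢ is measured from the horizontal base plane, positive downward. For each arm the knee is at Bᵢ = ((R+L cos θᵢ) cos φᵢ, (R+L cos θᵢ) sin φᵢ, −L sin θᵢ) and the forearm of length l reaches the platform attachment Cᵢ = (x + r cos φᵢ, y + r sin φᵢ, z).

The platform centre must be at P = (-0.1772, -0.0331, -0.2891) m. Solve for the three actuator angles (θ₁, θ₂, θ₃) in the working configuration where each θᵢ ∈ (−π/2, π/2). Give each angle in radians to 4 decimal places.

φ1=0.0° → target in arm frame (-0.1772, -0.0331)
  A cos θ + B sin θ = C:  0.3872·cos θ + -0.2891·sin θ = -0.1792
  θ1 = atan2(B,A) + arccos(C/0.4832) = 1.3093
arm 2 (φ=120.0°): x'=0.0599, y'=0.1700
  A=0.1501, B=-0.2891, C=(l²−L²−A²−y'²−z²)/(2L)=0.0975
  √(A²+B²)=0.3257;  θ2 = -1.0920+1.2668 ≈ 0.1748
rotate P by −φ3: (0.1173, -0.1369, -0.2891)
  A=0.0927, B=-0.2891, C=(l²−L²−A²−y'²−z²)/(2L)=0.1644
  √(A²+B²)=0.3036;  θ3 = -1.2604+0.9987 ≈ -0.2617

θ₁ = 1.3093, θ₂ = 0.1748, θ₃ = -0.2617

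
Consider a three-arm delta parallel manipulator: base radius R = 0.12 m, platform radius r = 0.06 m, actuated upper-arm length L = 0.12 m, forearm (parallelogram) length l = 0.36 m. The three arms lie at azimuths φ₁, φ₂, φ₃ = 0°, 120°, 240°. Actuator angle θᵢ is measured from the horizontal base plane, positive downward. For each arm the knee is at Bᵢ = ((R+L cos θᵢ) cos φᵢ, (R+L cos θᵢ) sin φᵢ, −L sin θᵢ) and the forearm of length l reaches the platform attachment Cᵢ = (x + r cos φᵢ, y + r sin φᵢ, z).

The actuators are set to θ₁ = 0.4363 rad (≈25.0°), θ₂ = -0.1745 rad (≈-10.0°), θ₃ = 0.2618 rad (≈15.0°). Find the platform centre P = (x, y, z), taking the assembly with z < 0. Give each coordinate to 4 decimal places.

(-0.0591, 0.0550, -0.3239)

φ1=0.0°: virtual centre (0.1688, 0.0000, -0.0507), radius l
O2 = (0.1782·cos120.0°, 0.1782·sin120.0°, 0.0208) = (-0.0891, 0.1543, 0.0208)
O3 = (0.1759·cos240.0°, 0.1759·sin240.0°, -0.0311) = (-0.0880, -0.1523, -0.0311)
|O₂|²−|O₁|² = 0.0011;  |O₃|²−|O₁|² = 0.0009
[-0.5157 0.3086 0.1431]·P = 0.0011;  [-0.5134 -0.3047 0.0393]·P = 0.0009
det = 0.3156;  x = -0.0019+0.1766z,  y = 0.0004+-0.1686z
sphere 1 gives Az²+Bz+C=0 with A=1.0596, B=0.0410, C=-0.0979;  B²−4AC=0.4166;  roots -0.3239, 0.2852;  negative root z = -0.3239
x = -0.0591, y = 0.0550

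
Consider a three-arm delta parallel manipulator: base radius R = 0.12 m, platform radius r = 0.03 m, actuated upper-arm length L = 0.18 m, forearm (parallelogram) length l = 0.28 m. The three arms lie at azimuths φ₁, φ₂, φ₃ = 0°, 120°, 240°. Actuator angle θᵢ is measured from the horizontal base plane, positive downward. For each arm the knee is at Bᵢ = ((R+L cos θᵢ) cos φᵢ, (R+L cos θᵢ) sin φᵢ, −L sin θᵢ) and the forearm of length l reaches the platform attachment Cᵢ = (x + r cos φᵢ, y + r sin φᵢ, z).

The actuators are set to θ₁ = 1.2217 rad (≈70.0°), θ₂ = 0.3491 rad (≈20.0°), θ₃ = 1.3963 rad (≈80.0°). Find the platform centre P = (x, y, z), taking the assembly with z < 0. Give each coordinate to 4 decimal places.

O1 = (0.1516·cos0.0°, 0.1516·sin0.0°, -0.1691) = (0.1516, 0.0000, -0.1691)
φ2=120.0°: virtual centre (-0.1296, 0.2244, -0.0616), radius l
φ3=240.0°: virtual centre (-0.0606, -0.1050, -0.1773), radius l
subtract pairs → two planes through P
linear system: -0.5623x+0.4488y = 0.0194−0.2151z; -0.4244x+-0.2100y = -0.0055−-0.0162z
det = 0.3086;  x = -0.0052+0.1228z,  y = 0.0366+-0.3255z
into |P−O₁|² = l²: 1.1210z² + 0.2760z + -0.0239 = 0;  Δ = 0.1832;  z = -0.3140 or 0.0678 → z<0 root = -0.3140
x = -0.0438, y = 0.1388

(-0.0438, 0.1388, -0.3140)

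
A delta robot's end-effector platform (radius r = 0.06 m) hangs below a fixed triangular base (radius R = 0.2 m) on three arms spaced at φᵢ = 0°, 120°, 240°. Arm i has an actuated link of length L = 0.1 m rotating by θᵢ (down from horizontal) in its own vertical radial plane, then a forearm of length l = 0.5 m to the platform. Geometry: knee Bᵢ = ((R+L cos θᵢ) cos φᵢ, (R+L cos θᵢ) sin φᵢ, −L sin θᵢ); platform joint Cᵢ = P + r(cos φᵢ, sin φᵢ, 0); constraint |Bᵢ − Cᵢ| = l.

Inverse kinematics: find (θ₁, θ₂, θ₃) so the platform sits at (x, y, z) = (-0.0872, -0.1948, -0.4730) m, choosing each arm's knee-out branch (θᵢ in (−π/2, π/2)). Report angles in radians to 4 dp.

θ₁ = 1.2210, θ₂ = 1.3956, θ₃ = -0.2623

rotate P by −φ1: (-0.0872, -0.1948, -0.4730)
  A=0.2272, B=-0.4730, C=(l²−L²−A²−y'²−z²)/(2L)=-0.3665
  γ=atan2(-0.4730,0.2272)=-1.1230;  ψ=arccos(-0.6984)=2.3440;  θ1=γ+ψ≈1.2210
rotate P by −φ2: (-0.1251, 0.1729, -0.4730)
  e−x'=0.2651;  (l²−L²−(e−x')²−y'²−z²)/2L = -0.4195
  √(A²+B²)=0.5422;  θ2 = -1.0600+2.4555 ≈ 1.3956
φ3=240.0° → target in arm frame (0.2123, 0.0219)
  A=-0.0723, B=-0.4730, C=(l²−L²−A²−y'²−z²)/(2L)=0.0528
  θ3 = atan2(B,A) + arccos(C/0.4785) = -0.2623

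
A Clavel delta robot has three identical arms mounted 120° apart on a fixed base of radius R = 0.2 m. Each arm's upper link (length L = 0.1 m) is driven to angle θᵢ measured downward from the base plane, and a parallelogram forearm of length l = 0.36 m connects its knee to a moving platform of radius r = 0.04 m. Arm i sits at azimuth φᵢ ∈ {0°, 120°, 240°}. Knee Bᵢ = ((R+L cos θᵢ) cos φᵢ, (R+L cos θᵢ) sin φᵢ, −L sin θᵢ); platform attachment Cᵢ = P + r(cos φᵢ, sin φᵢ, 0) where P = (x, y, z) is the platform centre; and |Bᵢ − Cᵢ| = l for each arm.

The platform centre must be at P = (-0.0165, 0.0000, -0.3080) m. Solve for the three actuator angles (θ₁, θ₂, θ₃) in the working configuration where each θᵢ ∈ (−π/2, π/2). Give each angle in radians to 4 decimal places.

θ₁ = 0.6109, θ₂ = 0.4359, θ₃ = 0.4359

φ1=0.0° → target in arm frame (-0.0165, 0.0000)
  A cos θ + B sin θ = C:  0.1765·cos θ + -0.3080·sin θ = -0.0321
  θ1 = atan2(B,A) + arccos(C/0.3550) = 0.6109
rotate P by −φ2: (0.0082, 0.0143, -0.3080)
  A=0.1517, B=-0.3080, C=(l²−L²−A²−y'²−z²)/(2L)=0.0075
  θ2 = atan2(B,A) + arccos(C/0.3434) = 0.4359
φ3=240.0° → target in arm frame (0.0083, -0.0143)
  A=0.1517, B=-0.3080, C=(l²−L²−A²−y'²−z²)/(2L)=0.0075
  √(A²+B²)=0.3434;  θ3 = -1.1130+1.5489 ≈ 0.4359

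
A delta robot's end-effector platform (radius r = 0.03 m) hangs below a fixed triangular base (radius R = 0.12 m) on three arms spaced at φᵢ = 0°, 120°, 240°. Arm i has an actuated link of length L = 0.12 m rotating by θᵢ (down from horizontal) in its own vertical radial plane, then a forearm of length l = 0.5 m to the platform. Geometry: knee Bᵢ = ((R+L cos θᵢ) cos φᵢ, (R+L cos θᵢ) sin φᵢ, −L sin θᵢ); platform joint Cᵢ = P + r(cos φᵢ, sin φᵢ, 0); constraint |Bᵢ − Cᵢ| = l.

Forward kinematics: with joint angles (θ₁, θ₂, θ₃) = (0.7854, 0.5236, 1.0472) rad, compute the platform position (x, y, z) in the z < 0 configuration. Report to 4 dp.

(0.0018, 0.0937, -0.5445)

arm 1 at φ=0.0°: (R−r)+L cos θ1 = 0.1749;  O1 = (0.1749, 0.0000, -0.0849)
arm 2 at φ=120.0°: (R−r)+L cos θ2 = 0.1939;  O2 = (-0.0970, 0.1679, -0.0600)
O3 = (0.1500·cos240.0°, 0.1500·sin240.0°, -0.1039) = (-0.0750, -0.1299, -0.1039)
subtract pairs → two planes through P
linear system: -0.5436x+0.3359y = 0.0034−0.0497z; -0.4997x+-0.2598y = -0.0045−-0.0381z
det = 0.3091;  x = 0.0020+0.0003z,  y = 0.0134+-0.1474z
sphere 1 gives Az²+Bz+C=0 with A=1.0217, B=0.1656, C=-0.2127;  B²−4AC=0.8969;  roots -0.5445, 0.3824;  negative root z = -0.5445
x = 0.0018, y = 0.0937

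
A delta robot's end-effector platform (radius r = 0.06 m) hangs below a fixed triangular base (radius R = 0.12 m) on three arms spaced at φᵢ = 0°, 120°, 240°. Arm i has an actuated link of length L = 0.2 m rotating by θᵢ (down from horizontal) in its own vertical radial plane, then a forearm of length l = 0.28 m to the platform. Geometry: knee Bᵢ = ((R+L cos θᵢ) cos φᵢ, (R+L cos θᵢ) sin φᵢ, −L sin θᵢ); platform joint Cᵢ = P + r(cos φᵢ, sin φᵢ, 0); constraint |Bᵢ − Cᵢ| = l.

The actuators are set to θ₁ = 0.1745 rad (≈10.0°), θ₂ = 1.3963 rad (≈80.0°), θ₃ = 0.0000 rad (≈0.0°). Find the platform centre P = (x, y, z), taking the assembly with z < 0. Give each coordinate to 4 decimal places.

(0.0805, -0.1661, -0.1750)

φ1=0.0°: virtual centre (0.2570, 0.0000, -0.0347), radius l
φ2=120.0°: virtual centre (-0.0474, 0.0820, -0.1970), radius l
centre 3 = (0.2600·cos240.0°, 0.2600·sin240.0°, 0.0000) = (-0.1300, -0.2252, 0.0000)
|centre ₂|²−|centre ₁|² = -0.0195;  |centre ₃|²−|centre ₁|² = 0.0004
linear system: -0.6086x+0.1641y = -0.0195−-0.3245z; -0.7739x+-0.4503y = 0.0004−0.0694z
Cramer: x(z) = 0.0217-0.3359z;  y(z) = -0.0381+0.7315z
quadratic in z: (1.6480)z²+(0.1717)z+(-0.0204)=0, √Δ=0.4049 → z ∈ {-0.1750, 0.0707}; z = -0.1750 (taking z<0)
x = 0.0805, y = -0.1661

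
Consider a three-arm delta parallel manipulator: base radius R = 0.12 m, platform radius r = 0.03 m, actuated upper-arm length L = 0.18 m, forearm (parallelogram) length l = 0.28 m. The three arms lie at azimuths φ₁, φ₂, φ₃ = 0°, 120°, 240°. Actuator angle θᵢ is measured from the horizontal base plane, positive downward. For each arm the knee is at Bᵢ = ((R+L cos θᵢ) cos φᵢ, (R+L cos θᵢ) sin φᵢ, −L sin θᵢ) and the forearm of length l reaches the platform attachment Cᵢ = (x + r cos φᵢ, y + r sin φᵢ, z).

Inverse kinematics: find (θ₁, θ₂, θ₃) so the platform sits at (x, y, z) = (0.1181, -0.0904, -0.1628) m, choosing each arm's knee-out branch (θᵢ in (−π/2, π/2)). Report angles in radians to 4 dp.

rotate P by −φ1: (0.1181, -0.0904, -0.1628)
  A cos θ + B sin θ = C:  -0.0281·cos θ + -0.1628·sin θ = 0.0293
  θ1 = atan2(B,A) + arccos(C/0.1652) = -0.3490
φ2=120.0° → target in arm frame (-0.1373, -0.0571)
  A=0.2273, B=-0.1628, C=(l²−L²−A²−y'²−z²)/(2L)=-0.0985
  √(A²+B²)=0.2796;  θ2 = -0.6215+1.9306 ≈ 1.3092
arm 3 (φ=240.0°): x'=0.0192, y'=0.1475
  A cos θ + B sin θ = C:  0.0708·cos θ + -0.1628·sin θ = -0.0202
  θ3 = atan2(B,A) + arccos(C/0.1775) = 0.5239

θ₁ = -0.3490, θ₂ = 1.3092, θ₃ = 0.5239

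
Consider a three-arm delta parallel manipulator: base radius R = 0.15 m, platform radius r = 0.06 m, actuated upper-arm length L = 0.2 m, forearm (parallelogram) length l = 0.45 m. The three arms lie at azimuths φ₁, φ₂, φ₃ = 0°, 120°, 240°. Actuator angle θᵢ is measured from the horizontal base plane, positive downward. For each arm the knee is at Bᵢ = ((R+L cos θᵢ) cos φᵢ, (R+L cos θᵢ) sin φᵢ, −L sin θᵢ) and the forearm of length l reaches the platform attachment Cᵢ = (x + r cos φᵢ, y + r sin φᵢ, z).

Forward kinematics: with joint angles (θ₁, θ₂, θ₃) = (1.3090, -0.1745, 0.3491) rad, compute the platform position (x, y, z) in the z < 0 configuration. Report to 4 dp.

(-0.2688, 0.0753, -0.3613)

φ1=0.0°: virtual centre (0.1418, 0.0000, -0.1932), radius l
φ2=120.0°: virtual centre (-0.1435, 0.2485, 0.0347), radius l
φ3=240.0°: virtual centre (-0.1390, -0.2407, -0.0684), radius l
subtract pairs → two planes through P
linear system: -0.5705x+0.4970y = 0.0261−0.4558z; -0.5615x+-0.4814y = 0.0245−0.2495z
det = 0.5537;  x = -0.0447+0.6203z,  y = 0.0012+-0.2051z
into |P−O₁|² = l²: 1.4268z² + 0.1545z + -0.1304 = 0;  Δ = 0.7681;  z = -0.3613 or 0.2530 → z<0 root = -0.3613
x = -0.2688, y = 0.0753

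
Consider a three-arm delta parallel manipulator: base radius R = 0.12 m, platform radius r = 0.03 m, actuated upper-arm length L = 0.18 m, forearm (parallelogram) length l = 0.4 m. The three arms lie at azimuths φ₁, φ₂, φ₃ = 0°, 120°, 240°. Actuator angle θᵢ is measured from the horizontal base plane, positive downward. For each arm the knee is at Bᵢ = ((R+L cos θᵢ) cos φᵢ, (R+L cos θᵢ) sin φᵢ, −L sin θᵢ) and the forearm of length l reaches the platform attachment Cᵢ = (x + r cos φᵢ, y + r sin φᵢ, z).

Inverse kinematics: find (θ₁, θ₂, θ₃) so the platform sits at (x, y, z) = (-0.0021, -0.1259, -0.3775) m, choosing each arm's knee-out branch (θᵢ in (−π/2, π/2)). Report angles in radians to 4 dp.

θ₁ = 0.5236, θ₂ = 0.8727, θ₃ = 0.0873

arm 1 (φ=0.0°): x'=-0.0021, y'=-0.1259
  A cos θ + B sin θ = C:  0.0921·cos θ + -0.3775·sin θ = -0.1090
  γ=atan2(-0.3775,0.0921)=-1.3315;  ψ=arccos(-0.2805)=1.8551;  θ1=γ+ψ≈0.5236
φ2=120.0° → target in arm frame (-0.1080, 0.0648)
  e−x'=0.1980;  (l²−L²−(e−x')²−y'²−z²)/2L = -0.1619
  √(A²+B²)=0.4263;  θ2 = -1.0878+1.9605 ≈ 0.8727
rotate P by −φ3: (0.1101, 0.0611, -0.3775)
  A=-0.0201, B=-0.3775, C=(l²−L²−A²−y'²−z²)/(2L)=-0.0529
  γ=atan2(-0.3775,-0.0201)=-1.6239;  ψ=arccos(-0.1400)=1.7112;  θ3=γ+ψ≈0.0873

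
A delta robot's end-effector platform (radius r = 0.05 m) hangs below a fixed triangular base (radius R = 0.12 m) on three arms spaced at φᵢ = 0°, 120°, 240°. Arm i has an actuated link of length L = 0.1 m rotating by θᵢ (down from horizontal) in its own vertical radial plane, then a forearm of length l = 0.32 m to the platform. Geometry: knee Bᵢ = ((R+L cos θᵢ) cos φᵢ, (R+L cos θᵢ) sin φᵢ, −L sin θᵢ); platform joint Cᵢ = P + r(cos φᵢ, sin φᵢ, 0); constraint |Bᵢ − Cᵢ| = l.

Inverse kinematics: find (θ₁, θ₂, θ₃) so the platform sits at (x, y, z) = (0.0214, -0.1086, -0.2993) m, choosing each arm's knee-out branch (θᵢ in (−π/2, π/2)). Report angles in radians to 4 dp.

θ₁ = 0.3490, θ₂ = 0.9601, θ₃ = -0.0001

arm 1 (φ=0.0°): x'=0.0214, y'=-0.1086
  e−x'=0.0486;  (l²−L²−(e−x')²−y'²−z²)/2L = -0.0567
  θ1 = atan2(B,A) + arccos(C/0.3032) = 0.3490
rotate P by −φ2: (-0.1048, 0.0358, -0.2993)
  e−x'=0.1748;  (l²−L²−(e−x')²−y'²−z²)/2L = -0.1450
  √(A²+B²)=0.3466;  θ2 = -1.0423+2.0024 ≈ 0.9601
φ3=240.0° → target in arm frame (0.0834, 0.0728)
  A cos θ + B sin θ = C:  -0.0134·cos θ + -0.2993·sin θ = -0.0133
  γ=atan2(-0.2993,-0.0134)=-1.6154;  ψ=arccos(-0.0444)=1.6153;  θ3=γ+ψ≈-0.0001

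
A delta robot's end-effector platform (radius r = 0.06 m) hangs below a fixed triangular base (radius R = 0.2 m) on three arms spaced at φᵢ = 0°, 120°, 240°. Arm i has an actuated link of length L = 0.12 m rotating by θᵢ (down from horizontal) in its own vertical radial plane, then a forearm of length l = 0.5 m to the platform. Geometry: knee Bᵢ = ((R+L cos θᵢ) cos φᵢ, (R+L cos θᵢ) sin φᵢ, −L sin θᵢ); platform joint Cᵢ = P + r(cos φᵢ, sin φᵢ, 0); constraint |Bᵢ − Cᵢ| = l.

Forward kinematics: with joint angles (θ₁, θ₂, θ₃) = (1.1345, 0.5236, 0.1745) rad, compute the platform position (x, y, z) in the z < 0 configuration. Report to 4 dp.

φ1=0.0°: virtual centre (0.1907, 0.0000, -0.1088), radius l
centre 2 = (0.2439·cos120.0°, 0.2439·sin120.0°, -0.0600) = (-0.1220, 0.2112, -0.0600)
φ3=240.0°: virtual centre (-0.1291, -0.2236, -0.0208), radius l
subtract pairs → two planes through P
[-0.6253 0.4225 0.0975]·P = 0.0149;  [-0.6396 -0.4472 0.1758]·P = 0.0189
det = 0.5499;  x = -0.0266+0.2144z,  y = -0.0042+0.0866z
into |P−centre ₁|² = l²: 1.0535z² + 0.1236z + -0.1909 = 0;  Δ = 0.8198;  z = -0.4884 or 0.3711 → z<0 root = -0.4884
x = -0.1314, y = -0.0464

(-0.1314, -0.0464, -0.4884)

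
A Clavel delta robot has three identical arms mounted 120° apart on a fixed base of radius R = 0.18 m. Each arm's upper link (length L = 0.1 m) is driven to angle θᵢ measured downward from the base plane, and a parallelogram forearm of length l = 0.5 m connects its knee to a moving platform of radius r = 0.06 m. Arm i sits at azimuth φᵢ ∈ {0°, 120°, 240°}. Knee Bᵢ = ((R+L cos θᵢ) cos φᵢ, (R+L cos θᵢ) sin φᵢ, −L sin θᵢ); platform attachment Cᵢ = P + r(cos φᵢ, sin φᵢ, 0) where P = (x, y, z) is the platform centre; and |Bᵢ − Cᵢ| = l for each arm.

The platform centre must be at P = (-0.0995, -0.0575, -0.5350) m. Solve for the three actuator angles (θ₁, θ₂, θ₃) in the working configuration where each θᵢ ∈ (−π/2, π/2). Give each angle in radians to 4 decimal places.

rotate P by −φ1: (-0.0995, -0.0575, -0.5350)
  A cos θ + B sin θ = C:  0.2195·cos θ + -0.5350·sin θ = -0.4886
  θ1 = atan2(B,A) + arccos(C/0.5783) = 1.3956
rotate P by −φ2: (0.0000, 0.1149, -0.5350)
  e−x'=0.1200;  (l²−L²−(e−x')²−y'²−z²)/2L = -0.3692
  θ2 = atan2(B,A) + arccos(C/0.5483) = 0.9595
rotate P by −φ3: (0.0995, -0.0574, -0.5350)
  e−x'=0.0205;  (l²−L²−(e−x')²−y'²−z²)/2L = -0.2497
  γ=atan2(-0.5350,0.0205)=-1.5326;  ψ=arccos(-0.4664)=2.0560;  θ3=γ+ψ≈0.5234

θ₁ = 1.3956, θ₂ = 0.9595, θ₃ = 0.5234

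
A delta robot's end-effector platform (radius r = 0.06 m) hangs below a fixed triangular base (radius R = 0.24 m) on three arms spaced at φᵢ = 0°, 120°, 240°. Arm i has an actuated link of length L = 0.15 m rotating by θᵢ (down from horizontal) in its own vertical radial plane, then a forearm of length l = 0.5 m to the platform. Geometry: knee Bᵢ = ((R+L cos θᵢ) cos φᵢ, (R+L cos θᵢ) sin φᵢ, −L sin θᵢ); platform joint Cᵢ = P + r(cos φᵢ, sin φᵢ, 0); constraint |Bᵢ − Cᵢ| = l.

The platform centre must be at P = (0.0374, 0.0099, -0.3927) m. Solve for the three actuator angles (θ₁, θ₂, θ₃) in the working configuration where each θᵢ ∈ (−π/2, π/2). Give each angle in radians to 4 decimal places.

θ₁ = -0.0870, θ₂ = 0.1743, θ₃ = 0.2618

φ1=0.0° → target in arm frame (0.0374, 0.0099)
  A cos θ + B sin θ = C:  0.1426·cos θ + -0.3927·sin θ = 0.1762
  √(A²+B²)=0.4178;  θ1 = -1.2225+1.1355 ≈ -0.0870
arm 2 (φ=120.0°): x'=-0.0101, y'=-0.0373
  A=0.1901, B=-0.3927, C=(l²−L²−A²−y'²−z²)/(2L)=0.1191
  θ2 = atan2(B,A) + arccos(C/0.4363) = 0.1743
φ3=240.0° → target in arm frame (-0.0273, 0.0274)
  A cos θ + B sin θ = C:  0.2073·cos θ + -0.3927·sin θ = 0.0986
  γ=atan2(-0.3927,0.2073)=-1.0851;  ψ=arccos(0.2220)=1.3469;  θ3=γ+ψ≈0.2618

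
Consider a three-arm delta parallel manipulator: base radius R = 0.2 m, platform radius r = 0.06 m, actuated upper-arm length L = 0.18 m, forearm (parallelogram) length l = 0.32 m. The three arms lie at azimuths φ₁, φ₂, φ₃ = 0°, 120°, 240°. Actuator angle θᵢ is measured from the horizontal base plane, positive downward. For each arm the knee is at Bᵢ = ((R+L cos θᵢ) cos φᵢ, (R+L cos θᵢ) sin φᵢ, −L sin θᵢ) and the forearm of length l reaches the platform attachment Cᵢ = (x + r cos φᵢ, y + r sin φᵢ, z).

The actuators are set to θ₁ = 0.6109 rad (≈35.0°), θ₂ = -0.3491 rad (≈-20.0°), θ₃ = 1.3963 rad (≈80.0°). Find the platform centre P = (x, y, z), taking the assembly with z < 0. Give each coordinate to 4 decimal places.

arm 1 at φ=0.0°: (R−r)+L cos θ1 = 0.2874;  S1 = (0.2874, 0.0000, -0.1032)
S2 = (0.3091·cos120.0°, 0.3091·sin120.0°, 0.0616) = (-0.1546, 0.2677, 0.0616)
φ3=240.0°: virtual centre (-0.0856, -0.1483, -0.1773), radius l
|S₂|²−|S₁|² = 0.0061;  |S₃|²−|S₁|² = -0.0325
plane₁₂: -0.8840x+0.5355y+0.3296z = 0.0061
Cramer: x(z) = 0.0236+0.0280z;  y(z) = 0.0503-0.5694z
quadratic in z: (1.3250)z²+(0.1344)z+(-0.0196)=0, √Δ=0.3492 → z ∈ {-0.1825, 0.0810}; z = -0.1825 (taking z<0)
x = 0.0185, y = 0.1542

(0.0185, 0.1542, -0.1825)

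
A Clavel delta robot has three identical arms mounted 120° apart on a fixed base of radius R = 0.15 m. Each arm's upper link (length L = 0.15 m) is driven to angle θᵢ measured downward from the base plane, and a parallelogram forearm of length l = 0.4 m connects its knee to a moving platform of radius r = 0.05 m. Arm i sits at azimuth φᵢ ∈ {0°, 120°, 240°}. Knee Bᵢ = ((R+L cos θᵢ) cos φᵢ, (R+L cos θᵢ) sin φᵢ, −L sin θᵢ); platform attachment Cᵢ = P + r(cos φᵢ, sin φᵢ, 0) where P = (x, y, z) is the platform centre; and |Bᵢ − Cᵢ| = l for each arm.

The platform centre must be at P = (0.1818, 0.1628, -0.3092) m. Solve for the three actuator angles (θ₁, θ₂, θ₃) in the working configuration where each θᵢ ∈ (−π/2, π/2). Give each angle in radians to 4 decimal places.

arm 1 (φ=0.0°): x'=0.1818, y'=0.1628
  e−x'=-0.0818;  (l²−L²−(e−x')²−y'²−z²)/2L = 0.0290
  γ=atan2(-0.3092,-0.0818)=-1.8294;  ψ=arccos(0.0907)=1.4800;  θ1=γ+ψ≈-0.3494
rotate P by −φ2: (0.0501, -0.2388, -0.3092)
  A cos θ + B sin θ = C:  0.0499·cos θ + -0.3092·sin θ = -0.0588
  √(A²+B²)=0.3132;  θ2 = -1.4108+1.7597 ≈ 0.3489
φ3=240.0° → target in arm frame (-0.2319, 0.0760)
  A cos θ + B sin θ = C:  0.3319·cos θ + -0.3092·sin θ = -0.2468
  θ3 = atan2(B,A) + arccos(C/0.4536) = 1.3961

θ₁ = -0.3494, θ₂ = 0.3489, θ₃ = 1.3961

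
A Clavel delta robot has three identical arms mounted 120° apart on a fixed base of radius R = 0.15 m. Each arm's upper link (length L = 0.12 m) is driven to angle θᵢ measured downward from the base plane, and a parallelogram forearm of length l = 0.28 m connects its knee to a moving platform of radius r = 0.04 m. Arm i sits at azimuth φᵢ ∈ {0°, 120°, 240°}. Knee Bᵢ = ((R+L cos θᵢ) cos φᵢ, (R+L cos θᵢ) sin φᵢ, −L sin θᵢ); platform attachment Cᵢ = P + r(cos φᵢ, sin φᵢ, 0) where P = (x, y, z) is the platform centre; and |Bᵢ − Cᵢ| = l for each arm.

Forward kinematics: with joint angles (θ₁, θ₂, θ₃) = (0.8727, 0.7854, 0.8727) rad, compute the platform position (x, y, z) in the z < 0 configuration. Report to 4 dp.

(-0.0051, 0.0088, -0.2953)

centre 1 = (0.1871·cos0.0°, 0.1871·sin0.0°, -0.0919) = (0.1871, 0.0000, -0.0919)
arm 2 at φ=120.0°: e+L cos θ2 = 0.1949;  centre 2 = (-0.0974, 0.1687, -0.0849)
φ3=240.0°: virtual centre (-0.0936, -0.1621, -0.0919), radius l
eliminate P² terms by subtracting sphere 1 from 2 and 3
[-0.5691 0.3375 0.0142]·P = 0.0017;  [-0.5614 -0.3241 0.0000]·P = 0.0000
Cramer: x(z) = -0.0015+0.0123z;  y(z) = 0.0026-0.0212z
sphere 1 gives Az²+Bz+C=0 with A=1.0006, B=0.1791, C=-0.0344;  B²−4AC=0.1697;  roots -0.2953, 0.1163;  negative root z = -0.2953
x = -0.0051, y = 0.0088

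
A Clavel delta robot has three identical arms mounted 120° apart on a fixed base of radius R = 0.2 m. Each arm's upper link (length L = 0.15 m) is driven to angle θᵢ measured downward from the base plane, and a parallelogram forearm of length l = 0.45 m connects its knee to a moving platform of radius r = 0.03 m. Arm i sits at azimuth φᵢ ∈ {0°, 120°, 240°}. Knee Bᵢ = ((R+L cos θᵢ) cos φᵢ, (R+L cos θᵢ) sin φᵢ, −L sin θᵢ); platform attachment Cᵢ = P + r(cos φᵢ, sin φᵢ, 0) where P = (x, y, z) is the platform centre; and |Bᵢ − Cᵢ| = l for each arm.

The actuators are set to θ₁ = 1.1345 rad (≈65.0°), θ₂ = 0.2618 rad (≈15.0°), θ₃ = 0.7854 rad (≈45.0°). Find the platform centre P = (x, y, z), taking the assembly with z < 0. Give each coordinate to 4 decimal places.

arm 1 at φ=0.0°: (R−r)+L cos θ1 = 0.2334;  centre 1 = (0.2334, 0.0000, -0.1359)
arm 2 at φ=120.0°: (R−r)+L cos θ2 = 0.3149;  centre 2 = (-0.1574, 0.2727, -0.0388)
arm 3 at φ=240.0°: (R−r)+L cos θ3 = 0.2761;  centre 3 = (-0.1380, -0.2391, -0.1061)
|centre ₂|²−|centre ₁|² = 0.0277;  |centre ₃|²−|centre ₁|² = 0.0145
linear system: -0.7817x+0.5454y = 0.0277−0.1943z; -0.7428x+-0.4782y = 0.0145−0.0598z
Cramer: x(z) = -0.0272+0.1611z;  y(z) = 0.0119-0.1253z
sphere 1 gives Az²+Bz+C=0 with A=1.0416, B=0.1850, C=-0.1160;  B²−4AC=0.5175;  roots -0.4341, 0.2565;  negative root z = -0.4341
x = -0.0971, y = 0.0662

(-0.0971, 0.0662, -0.4341)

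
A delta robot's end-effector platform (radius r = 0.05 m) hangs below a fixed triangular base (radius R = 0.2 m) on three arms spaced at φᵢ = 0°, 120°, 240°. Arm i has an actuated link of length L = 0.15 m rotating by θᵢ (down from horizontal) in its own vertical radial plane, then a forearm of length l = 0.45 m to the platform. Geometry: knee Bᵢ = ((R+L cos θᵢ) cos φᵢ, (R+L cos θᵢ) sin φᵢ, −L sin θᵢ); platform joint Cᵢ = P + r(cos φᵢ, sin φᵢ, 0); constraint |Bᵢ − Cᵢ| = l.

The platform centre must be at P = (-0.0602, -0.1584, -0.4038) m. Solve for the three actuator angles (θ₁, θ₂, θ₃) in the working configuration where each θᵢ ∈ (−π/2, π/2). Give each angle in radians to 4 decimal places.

φ1=0.0° → target in arm frame (-0.0602, -0.1584)
  e−x'=0.2102;  (l²−L²−(e−x')²−y'²−z²)/2L = -0.1744
  γ=atan2(-0.4038,0.2102)=-1.0908;  ψ=arccos(-0.3832)=1.9640;  θ1=γ+ψ≈0.8732
rotate P by −φ2: (-0.1071, 0.1313, -0.4038)
  e−x'=0.2571;  (l²−L²−(e−x')²−y'²−z²)/2L = -0.2213
  √(A²+B²)=0.4787;  θ2 = -1.0039+2.0514 ≈ 1.0475
φ3=240.0° → target in arm frame (0.1673, 0.0271)
  A cos θ + B sin θ = C:  -0.0173·cos θ + -0.4038·sin θ = 0.0530
  γ=atan2(-0.4038,-0.0173)=-1.6136;  ψ=arccos(0.1313)=1.4392;  θ3=γ+ψ≈-0.1744

θ₁ = 0.8732, θ₂ = 1.0475, θ₃ = -0.1744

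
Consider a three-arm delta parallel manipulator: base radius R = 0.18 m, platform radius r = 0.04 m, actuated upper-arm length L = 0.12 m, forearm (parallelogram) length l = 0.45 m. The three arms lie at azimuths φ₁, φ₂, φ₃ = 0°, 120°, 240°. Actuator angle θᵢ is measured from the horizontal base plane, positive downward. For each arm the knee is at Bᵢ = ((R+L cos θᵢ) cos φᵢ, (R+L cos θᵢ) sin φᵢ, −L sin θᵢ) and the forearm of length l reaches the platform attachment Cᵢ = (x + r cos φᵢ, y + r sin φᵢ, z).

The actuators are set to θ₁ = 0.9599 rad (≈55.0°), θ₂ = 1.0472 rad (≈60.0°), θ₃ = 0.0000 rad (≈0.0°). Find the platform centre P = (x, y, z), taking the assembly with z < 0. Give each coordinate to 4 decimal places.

(-0.0609, -0.1298, -0.4343)

centre 1 = (0.2088·cos0.0°, 0.2088·sin0.0°, -0.0983) = (0.2088, 0.0000, -0.0983)
centre 2 = (0.2000·cos120.0°, 0.2000·sin120.0°, -0.1039) = (-0.1000, 0.1732, -0.1039)
φ3=240.0°: virtual centre (-0.1300, -0.2252, 0.0000), radius l
subtract pairs → two planes through P
linear system: -0.6177x+0.3464y = -0.0025−-0.0113z; -0.6777x+-0.4503y = 0.0143−0.1966z
det = 0.5129;  x = -0.0075+0.1229z,  y = -0.0205+0.2516z
sphere 1 gives Az²+Bz+C=0 with A=1.0784, B=0.1331, C=-0.1456;  B²−4AC=0.6458;  roots -0.4343, 0.3109;  negative root z = -0.4343
x = -0.0609, y = -0.1298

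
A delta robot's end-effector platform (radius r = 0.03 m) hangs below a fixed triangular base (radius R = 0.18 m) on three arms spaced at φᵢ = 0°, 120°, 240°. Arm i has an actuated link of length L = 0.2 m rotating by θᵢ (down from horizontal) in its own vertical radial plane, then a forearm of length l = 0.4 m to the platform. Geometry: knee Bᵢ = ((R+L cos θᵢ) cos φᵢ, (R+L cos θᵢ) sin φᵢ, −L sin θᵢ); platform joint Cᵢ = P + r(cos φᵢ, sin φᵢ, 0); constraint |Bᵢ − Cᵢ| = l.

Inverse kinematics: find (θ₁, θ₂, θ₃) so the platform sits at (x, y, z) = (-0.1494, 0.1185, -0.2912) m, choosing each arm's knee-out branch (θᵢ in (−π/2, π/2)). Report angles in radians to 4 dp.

rotate P by −φ1: (-0.1494, 0.1185, -0.2912)
  e−x'=0.2994;  (l²−L²−(e−x')²−y'²−z²)/2L = -0.1712
  γ=atan2(-0.2912,0.2994)=-0.7715;  ψ=arccos(-0.4099)=1.9931;  θ1=γ+ψ≈1.2216
arm 2 (φ=120.0°): x'=0.1773, y'=0.0701
  A cos θ + B sin θ = C:  -0.0273·cos θ + -0.2912·sin θ = 0.0738
  γ=atan2(-0.2912,-0.0273)=-1.6644;  ψ=arccos(0.2525)=1.3156;  θ2=γ+ψ≈-0.3488
rotate P by −φ3: (-0.0279, -0.1886, -0.2912)
  e−x'=0.1779;  (l²−L²−(e−x')²−y'²−z²)/2L = -0.0801
  √(A²+B²)=0.3413;  θ3 = -1.0223+1.8077 ≈ 0.7854

θ₁ = 1.2216, θ₂ = -0.3488, θ₃ = 0.7854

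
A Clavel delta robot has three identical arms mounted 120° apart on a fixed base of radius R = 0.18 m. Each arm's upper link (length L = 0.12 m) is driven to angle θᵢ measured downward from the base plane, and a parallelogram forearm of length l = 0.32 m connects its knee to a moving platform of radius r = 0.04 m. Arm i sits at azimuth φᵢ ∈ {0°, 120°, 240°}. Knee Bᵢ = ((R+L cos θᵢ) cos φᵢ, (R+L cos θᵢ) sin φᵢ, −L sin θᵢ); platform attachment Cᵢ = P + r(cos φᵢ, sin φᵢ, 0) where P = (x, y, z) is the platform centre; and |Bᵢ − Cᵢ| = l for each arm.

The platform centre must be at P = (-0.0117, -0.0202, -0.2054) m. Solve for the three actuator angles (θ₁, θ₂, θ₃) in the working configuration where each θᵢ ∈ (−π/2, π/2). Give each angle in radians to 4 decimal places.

arm 1 (φ=0.0°): x'=-0.0117, y'=-0.0202
  A=0.1517, B=-0.2054, C=(l²−L²−A²−y'²−z²)/(2L)=0.0933
  √(A²+B²)=0.2553;  θ1 = -0.9347+1.1968 ≈ 0.2621
arm 2 (φ=120.0°): x'=-0.0116, y'=0.0202
  A cos θ + B sin θ = C:  0.1516·cos θ + -0.2054·sin θ = 0.0934
  θ2 = atan2(B,A) + arccos(C/0.2553) = 0.2616
rotate P by −φ3: (0.0233, 0.0000, -0.2054)
  A=0.1167, B=-0.2054, C=(l²−L²−A²−y'²−z²)/(2L)=0.1342
  γ=atan2(-0.2054,0.1167)=-1.0543;  ψ=arccos(0.5680)=0.9667;  θ3=γ+ψ≈-0.0876

θ₁ = 0.2621, θ₂ = 0.2616, θ₃ = -0.0876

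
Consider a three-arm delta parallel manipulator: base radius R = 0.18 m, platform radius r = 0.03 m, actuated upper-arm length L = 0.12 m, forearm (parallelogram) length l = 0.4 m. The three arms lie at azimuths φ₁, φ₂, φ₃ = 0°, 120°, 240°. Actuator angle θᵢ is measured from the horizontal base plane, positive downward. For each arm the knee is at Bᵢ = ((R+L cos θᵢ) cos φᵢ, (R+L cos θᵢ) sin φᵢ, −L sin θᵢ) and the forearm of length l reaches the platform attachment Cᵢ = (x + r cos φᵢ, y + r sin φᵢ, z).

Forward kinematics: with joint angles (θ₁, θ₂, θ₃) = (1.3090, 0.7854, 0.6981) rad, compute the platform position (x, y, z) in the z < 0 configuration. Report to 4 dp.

arm 1 at φ=0.0°: (R−r)+L cos θ1 = 0.1811;  centre 1 = (0.1811, 0.0000, -0.1159)
arm 2 at φ=120.0°: (R−r)+L cos θ2 = 0.2349;  centre 2 = (-0.1174, 0.2034, -0.0849)
centre 3 = (0.2419·cos240.0°, 0.2419·sin240.0°, -0.0771) = (-0.1210, -0.2095, -0.0771)
eliminate P² terms by subtracting sphere 1 from 2 and 3
[-0.5970 0.4068 0.0621]·P = 0.0161;  [-0.6040 -0.4190 0.0776]·P = 0.0183
Cramer: x(z) = -0.0286+0.1161z;  y(z) = -0.0023+0.0177z
into |P−centre ₁|² = l²: 1.0138z² + 0.1830z + -0.1026 = 0;  Δ = 0.4495;  z = -0.4210 or 0.2404 → z<0 root = -0.4210
x = -0.0775, y = -0.0098

(-0.0775, -0.0098, -0.4210)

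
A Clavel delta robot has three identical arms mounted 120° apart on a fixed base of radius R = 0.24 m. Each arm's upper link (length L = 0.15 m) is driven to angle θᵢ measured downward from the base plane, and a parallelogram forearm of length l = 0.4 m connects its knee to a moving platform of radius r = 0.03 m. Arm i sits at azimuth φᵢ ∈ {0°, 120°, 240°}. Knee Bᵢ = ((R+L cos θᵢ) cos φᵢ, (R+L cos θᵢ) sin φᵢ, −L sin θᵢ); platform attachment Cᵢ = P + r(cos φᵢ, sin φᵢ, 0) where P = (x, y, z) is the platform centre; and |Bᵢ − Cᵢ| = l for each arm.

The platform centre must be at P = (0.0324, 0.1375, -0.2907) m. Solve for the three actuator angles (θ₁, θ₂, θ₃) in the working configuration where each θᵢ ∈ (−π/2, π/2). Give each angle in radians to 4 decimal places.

arm 1 (φ=0.0°): x'=0.0324, y'=0.1375
  e−x'=0.1776;  (l²−L²−(e−x')²−y'²−z²)/2L = 0.0085
  γ=atan2(-0.2907,0.1776)=-1.0224;  ψ=arccos(0.0249)=1.5459;  θ1=γ+ψ≈0.5235
arm 2 (φ=120.0°): x'=0.1029, y'=-0.0968
  A cos θ + B sin θ = C:  0.1071·cos θ + -0.2907·sin θ = 0.1072
  √(A²+B²)=0.3098;  θ2 = -1.2177+1.2176 ≈ -0.0001
φ3=240.0° → target in arm frame (-0.1353, -0.0407)
  A=0.3453, B=-0.2907, C=(l²−L²−A²−y'²−z²)/(2L)=-0.2263
  γ=atan2(-0.2907,0.3453)=-0.6998;  ψ=arccos(-0.5013)=2.0959;  θ3=γ+ψ≈1.3961

θ₁ = 0.5235, θ₂ = -0.0001, θ₃ = 1.3961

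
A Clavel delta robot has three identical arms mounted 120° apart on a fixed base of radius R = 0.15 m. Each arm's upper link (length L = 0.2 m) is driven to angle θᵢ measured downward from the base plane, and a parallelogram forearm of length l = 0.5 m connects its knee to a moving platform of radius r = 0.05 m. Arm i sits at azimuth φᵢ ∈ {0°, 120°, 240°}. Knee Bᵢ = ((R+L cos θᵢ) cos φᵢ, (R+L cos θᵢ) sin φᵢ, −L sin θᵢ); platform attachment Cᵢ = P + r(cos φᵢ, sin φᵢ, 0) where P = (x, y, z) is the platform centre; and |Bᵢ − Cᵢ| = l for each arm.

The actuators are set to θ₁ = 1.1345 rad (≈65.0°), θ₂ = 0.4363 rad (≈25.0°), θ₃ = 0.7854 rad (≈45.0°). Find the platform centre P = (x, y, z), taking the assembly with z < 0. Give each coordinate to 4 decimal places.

centre 1 = (0.1845·cos0.0°, 0.1845·sin0.0°, -0.1813) = (0.1845, 0.0000, -0.1813)
centre 2 = (0.2813·cos120.0°, 0.2813·sin120.0°, -0.0845) = (-0.1406, 0.2436, -0.0845)
arm 3 at φ=240.0°: e+L cos θ3 = 0.2414;  centre 3 = (-0.1207, -0.2091, -0.1414)
|centre ₂|²−|centre ₁|² = 0.0193;  |centre ₃|²−|centre ₁|² = 0.0114
plane₁₂: -0.6503x+0.4872y+0.1935z = 0.0193
Cramer: x(z) = -0.0240+0.2103z;  y(z) = 0.0077-0.1165z
quadratic in z: (1.0578)z²+(0.2730)z+(-0.1736)=0, √Δ=0.8995 → z ∈ {-0.5543, 0.2961}; z = -0.5543 (taking z<0)
x = -0.1405, y = 0.0723

(-0.1405, 0.0723, -0.5543)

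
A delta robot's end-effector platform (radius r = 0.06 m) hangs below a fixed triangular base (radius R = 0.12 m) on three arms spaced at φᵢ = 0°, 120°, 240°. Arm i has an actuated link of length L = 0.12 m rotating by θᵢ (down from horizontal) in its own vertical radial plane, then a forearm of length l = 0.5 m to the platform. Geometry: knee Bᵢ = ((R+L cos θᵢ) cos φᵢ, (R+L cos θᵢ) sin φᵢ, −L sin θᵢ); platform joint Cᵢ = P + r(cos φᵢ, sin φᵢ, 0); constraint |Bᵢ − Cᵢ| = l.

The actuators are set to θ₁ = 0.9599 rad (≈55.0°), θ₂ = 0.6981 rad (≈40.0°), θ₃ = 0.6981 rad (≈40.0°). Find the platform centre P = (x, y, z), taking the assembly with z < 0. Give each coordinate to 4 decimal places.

centre 1 = (0.1288·cos0.0°, 0.1288·sin0.0°, -0.0983) = (0.1288, 0.0000, -0.0983)
centre 2 = (0.1519·cos120.0°, 0.1519·sin120.0°, -0.0771) = (-0.0760, 0.1316, -0.0771)
arm 3 at φ=240.0°: ρ3 = 0.1519;  centre 3 = (-0.0760, -0.1316, -0.0771)
subtract pairs → two planes through P
linear system: -0.4096x+0.2631y = 0.0028−0.0423z; -0.4096x+-0.2631y = 0.0028−0.0423z
Cramer: x(z) = -0.0068+0.1033z;  y(z) = 0.0000-0.0000z
sphere 1 gives Az²+Bz+C=0 with A=1.0107, B=0.1686, C=-0.2220;  B²−4AC=0.9257;  roots -0.5594, 0.3926;  negative root z = -0.5594
x = -0.0646, y = 0.0000

(-0.0646, 0.0000, -0.5594)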